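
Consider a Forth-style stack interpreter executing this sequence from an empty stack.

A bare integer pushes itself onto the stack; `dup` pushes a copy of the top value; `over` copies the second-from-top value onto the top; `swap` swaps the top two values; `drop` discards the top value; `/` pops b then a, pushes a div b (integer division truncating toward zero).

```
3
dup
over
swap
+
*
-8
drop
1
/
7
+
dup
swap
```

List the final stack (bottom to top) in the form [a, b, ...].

[25, 25]

3     3
dup   3 3
over  3 3 3
swap  3 3 3
+     3 6
*     18
-8    18 -8
drop  18
1     18 1
/     18
7     18 7
+     25
dup   25 25
swap  25 25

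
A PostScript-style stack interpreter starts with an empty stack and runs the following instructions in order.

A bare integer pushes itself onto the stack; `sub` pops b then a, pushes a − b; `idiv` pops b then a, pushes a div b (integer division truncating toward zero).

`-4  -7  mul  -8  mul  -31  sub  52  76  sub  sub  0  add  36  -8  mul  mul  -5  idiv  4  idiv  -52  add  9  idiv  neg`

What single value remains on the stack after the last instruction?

276

-4   → -4
-7   → -4 -7
mul  → 28
-8   → 28 -8
mul  → -224
-31  → -224 -31
sub  → -193
52   → -193 52
76   → -193 52 76
sub  → -193 -24
sub  → -169
0    → -169 0
add  → -169
36   → -169 36
-8   → -169 36 -8
mul  → -169 -288
mul  → 48672
-5   → 48672 -5
idiv → -9734
4    → -9734 4
idiv → -2433
-52  → -2433 -52
add  → -2485
9    → -2485 9
idiv → -276
neg  → 276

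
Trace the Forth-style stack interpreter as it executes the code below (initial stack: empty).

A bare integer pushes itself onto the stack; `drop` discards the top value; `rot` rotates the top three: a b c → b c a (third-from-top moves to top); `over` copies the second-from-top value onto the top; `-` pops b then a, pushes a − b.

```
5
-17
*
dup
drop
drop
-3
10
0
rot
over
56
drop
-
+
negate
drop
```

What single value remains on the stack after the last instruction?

10

5      -> [5]
-17    -> [5, -17]
*      -> [-85]
dup    -> [-85, -85]
drop   -> [-85]
drop   -> []
-3     -> [-3]
10     -> [-3, 10]
0      -> [-3, 10, 0]
rot    -> [10, 0, -3]
over   -> [10, 0, -3, 0]
56     -> [10, 0, -3, 0, 56]
drop   -> [10, 0, -3, 0]
-      -> [10, 0, -3]
+      -> [10, -3]
negate -> [10, 3]
drop   -> [10]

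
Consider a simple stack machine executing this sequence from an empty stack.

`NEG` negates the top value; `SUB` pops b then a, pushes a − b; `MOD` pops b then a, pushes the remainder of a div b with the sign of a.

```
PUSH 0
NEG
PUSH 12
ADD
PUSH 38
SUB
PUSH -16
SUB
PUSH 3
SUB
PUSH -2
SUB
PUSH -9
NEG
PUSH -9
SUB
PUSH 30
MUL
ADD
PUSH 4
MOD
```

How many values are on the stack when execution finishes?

PUSH 0   -> 0
NEG      -> 0
PUSH 12  -> 0 12
ADD      -> 12
PUSH 38  -> 12 38
SUB      -> -26
PUSH -16 -> -26 -16
SUB      -> -10
PUSH 3   -> -10 3
SUB      -> -13
PUSH -2  -> -13 -2
SUB      -> -11
PUSH -9  -> -11 -9
NEG      -> -11 9
PUSH -9  -> -11 9 -9
SUB      -> -11 18
PUSH 30  -> -11 18 30
MUL      -> -11 540
ADD      -> 529
PUSH 4   -> 529 4
MOD      -> 1

1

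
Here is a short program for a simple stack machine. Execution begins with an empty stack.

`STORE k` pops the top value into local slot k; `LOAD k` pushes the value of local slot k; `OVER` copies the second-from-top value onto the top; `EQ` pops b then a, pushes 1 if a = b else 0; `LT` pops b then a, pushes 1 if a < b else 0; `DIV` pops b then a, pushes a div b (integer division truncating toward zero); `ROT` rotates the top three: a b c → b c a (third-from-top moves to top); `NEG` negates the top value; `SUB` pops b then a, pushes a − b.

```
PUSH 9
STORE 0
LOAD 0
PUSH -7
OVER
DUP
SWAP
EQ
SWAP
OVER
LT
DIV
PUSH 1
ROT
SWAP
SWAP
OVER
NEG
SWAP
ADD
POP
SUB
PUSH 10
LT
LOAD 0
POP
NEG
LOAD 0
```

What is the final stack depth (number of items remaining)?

PUSH 9  : [9]
STORE 0 : []
LOAD 0  : [9]
PUSH -7 : [9, -7]
OVER    : [9, -7, 9]
DUP     : [9, -7, 9, 9]
SWAP    : [9, -7, 9, 9]
EQ      : [9, -7, 1]
SWAP    : [9, 1, -7]
OVER    : [9, 1, -7, 1]
LT      : [9, 1, 1]
DIV     : [9, 1]
PUSH 1  : [9, 1, 1]
ROT     : [1, 1, 9]
SWAP    : [1, 9, 1]
SWAP    : [1, 1, 9]
OVER    : [1, 1, 9, 1]
NEG     : [1, 1, 9, -1]
SWAP    : [1, 1, -1, 9]
ADD     : [1, 1, 8]
POP     : [1, 1]
SUB     : [0]
PUSH 10 : [0, 10]
LT      : [1]
LOAD 0  : [1, 9]
POP     : [1]
NEG     : [-1]
LOAD 0  : [-1, 9]

2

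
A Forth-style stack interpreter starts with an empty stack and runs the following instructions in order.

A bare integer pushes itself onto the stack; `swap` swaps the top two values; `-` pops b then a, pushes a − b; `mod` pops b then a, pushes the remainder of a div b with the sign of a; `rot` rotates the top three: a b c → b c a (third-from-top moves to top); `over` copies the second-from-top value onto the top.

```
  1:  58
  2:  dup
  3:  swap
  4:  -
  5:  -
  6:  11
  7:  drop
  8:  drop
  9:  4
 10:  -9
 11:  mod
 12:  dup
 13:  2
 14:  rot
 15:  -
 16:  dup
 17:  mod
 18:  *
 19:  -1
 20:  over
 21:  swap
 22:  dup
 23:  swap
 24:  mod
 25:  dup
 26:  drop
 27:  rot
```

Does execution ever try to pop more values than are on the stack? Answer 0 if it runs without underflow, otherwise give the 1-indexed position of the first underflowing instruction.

58   -> 58
dup  -> 58 58
swap -> 58 58
-    -> 0
-  — needs 2 operands, stack has 1 → underflow

5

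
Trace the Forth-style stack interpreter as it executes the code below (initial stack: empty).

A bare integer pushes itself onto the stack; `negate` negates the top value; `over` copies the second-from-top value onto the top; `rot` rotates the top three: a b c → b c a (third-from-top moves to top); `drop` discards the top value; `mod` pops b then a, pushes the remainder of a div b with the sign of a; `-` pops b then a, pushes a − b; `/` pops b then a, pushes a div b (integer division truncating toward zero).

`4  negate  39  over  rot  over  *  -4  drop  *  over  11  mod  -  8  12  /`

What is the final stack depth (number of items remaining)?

3

4      -> 4
negate -> -4
39     -> -4 39
over   -> -4 39 -4
rot    -> 39 -4 -4
over   -> 39 -4 -4 -4
*      -> 39 -4 16
-4     -> 39 -4 16 -4
drop   -> 39 -4 16
*      -> 39 -64
over   -> 39 -64 39
11     -> 39 -64 39 11
mod    -> 39 -64 6
-      -> 39 -70
8      -> 39 -70 8
12     -> 39 -70 8 12
/      -> 39 -70 0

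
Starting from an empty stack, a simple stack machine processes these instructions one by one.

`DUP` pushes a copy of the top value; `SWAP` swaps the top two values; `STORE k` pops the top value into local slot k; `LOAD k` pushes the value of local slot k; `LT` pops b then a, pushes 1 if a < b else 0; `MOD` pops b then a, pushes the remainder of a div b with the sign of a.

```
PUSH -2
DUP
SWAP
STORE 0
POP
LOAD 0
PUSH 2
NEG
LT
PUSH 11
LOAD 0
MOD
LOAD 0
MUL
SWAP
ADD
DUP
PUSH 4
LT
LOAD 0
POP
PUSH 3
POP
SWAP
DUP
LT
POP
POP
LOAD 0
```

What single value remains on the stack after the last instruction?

-2

PUSH -2  -2
DUP      -2 -2
SWAP     -2 -2
STORE 0  -2
POP      (empty)
LOAD 0   -2
PUSH 2   -2 2
NEG      -2 -2
LT       0
PUSH 11  0 11
LOAD 0   0 11 -2
MOD      0 1
LOAD 0   0 1 -2
MUL      0 -2
SWAP     -2 0
ADD      -2
DUP      -2 -2
PUSH 4   -2 -2 4
LT       -2 1
LOAD 0   -2 1 -2
POP      -2 1
PUSH 3   -2 1 3
POP      -2 1
SWAP     1 -2
DUP      1 -2 -2
LT       1 0
POP      1
POP      (empty)
LOAD 0   -2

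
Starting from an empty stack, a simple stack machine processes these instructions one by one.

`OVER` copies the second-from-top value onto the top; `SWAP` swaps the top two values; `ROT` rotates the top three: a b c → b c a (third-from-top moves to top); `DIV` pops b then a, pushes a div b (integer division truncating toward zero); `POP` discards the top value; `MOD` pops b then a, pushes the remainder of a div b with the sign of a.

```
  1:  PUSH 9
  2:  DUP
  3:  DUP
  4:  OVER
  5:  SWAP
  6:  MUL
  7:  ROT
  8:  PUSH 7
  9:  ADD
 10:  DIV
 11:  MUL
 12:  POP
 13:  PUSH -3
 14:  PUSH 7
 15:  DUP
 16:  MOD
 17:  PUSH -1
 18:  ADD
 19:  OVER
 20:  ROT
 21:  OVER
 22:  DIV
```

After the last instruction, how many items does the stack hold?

3

PUSH 9   [9]
DUP      [9, 9]
DUP      [9, 9, 9]
OVER     [9, 9, 9, 9]
SWAP     [9, 9, 9, 9]
MUL      [9, 9, 81]
ROT      [9, 81, 9]
PUSH 7   [9, 81, 9, 7]
ADD      [9, 81, 16]
DIV      [9, 5]
MUL      [45]
POP      []
PUSH -3  [-3]
PUSH 7   [-3, 7]
DUP      [-3, 7, 7]
MOD      [-3, 0]
PUSH -1  [-3, 0, -1]
ADD      [-3, -1]
OVER     [-3, -1, -3]
ROT      [-1, -3, -3]
OVER     [-1, -3, -3, -3]
DIV      [-1, -3, 1]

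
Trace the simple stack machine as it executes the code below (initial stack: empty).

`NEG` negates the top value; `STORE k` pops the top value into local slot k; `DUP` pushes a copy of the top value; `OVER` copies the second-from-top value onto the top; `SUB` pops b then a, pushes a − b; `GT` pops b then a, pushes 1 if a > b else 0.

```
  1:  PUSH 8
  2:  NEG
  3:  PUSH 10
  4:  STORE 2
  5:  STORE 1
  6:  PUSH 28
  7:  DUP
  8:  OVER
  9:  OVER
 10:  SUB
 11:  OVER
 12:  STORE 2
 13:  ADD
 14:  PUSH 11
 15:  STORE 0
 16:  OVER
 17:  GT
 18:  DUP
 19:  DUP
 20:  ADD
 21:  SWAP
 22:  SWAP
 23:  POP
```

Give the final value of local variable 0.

11

PUSH 8   8
NEG      -8
PUSH 10  -8 10
STORE 2  -8
STORE 1  (empty)
PUSH 28  28
DUP      28 28
OVER     28 28 28
OVER     28 28 28 28
SUB      28 28 0
OVER     28 28 0 28
STORE 2  28 28 0
ADD      28 28
PUSH 11  28 28 11
STORE 0  28 28
OVER     28 28 28
GT       28 0
DUP      28 0 0
DUP      28 0 0 0
ADD      28 0 0
SWAP     28 0 0
SWAP     28 0 0
POP      28 0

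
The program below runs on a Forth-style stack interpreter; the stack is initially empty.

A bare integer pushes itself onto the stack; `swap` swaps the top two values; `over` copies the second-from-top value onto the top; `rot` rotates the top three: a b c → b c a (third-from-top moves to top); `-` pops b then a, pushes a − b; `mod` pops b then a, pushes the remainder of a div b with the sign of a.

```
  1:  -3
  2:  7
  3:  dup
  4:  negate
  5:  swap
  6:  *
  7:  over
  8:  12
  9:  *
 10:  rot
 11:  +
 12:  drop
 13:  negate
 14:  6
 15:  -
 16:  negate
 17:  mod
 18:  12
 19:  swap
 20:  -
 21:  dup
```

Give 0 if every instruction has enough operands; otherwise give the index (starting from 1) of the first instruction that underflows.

17

-3     -> [-3]
7      -> [-3, 7]
dup    -> [-3, 7, 7]
negate -> [-3, 7, -7]
swap   -> [-3, -7, 7]
*      -> [-3, -49]
over   -> [-3, -49, -3]
12     -> [-3, -49, -3, 12]
*      -> [-3, -49, -36]
rot    -> [-49, -36, -3]
+      -> [-49, -39]
drop   -> [-49]
negate -> [49]
6      -> [49, 6]
-      -> [43]
negate -> [-43]
mod  — needs 2 operands, stack has 1 → underflow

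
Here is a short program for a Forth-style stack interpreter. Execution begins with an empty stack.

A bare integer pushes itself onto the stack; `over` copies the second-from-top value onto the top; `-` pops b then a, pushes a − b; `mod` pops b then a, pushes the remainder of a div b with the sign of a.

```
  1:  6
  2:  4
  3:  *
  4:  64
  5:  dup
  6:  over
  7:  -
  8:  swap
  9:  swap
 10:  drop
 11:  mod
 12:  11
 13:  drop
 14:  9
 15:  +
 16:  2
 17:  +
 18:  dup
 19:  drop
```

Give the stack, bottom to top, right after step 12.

6    : 6
4    : 6 4
*    : 24
64   : 24 64
dup  : 24 64 64
over : 24 64 64 64
-    : 24 64 0
swap : 24 0 64
swap : 24 64 0
drop : 24 64
mod  : 24
11   : 24 11

[24, 11]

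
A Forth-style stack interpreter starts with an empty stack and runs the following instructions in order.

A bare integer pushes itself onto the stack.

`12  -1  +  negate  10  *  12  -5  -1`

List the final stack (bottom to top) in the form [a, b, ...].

[-110, 12, -5, -1]

12      [12]
-1      [12, -1]
+       [11]
negate  [-11]
10      [-11, 10]
*       [-110]
12      [-110, 12]
-5      [-110, 12, -5]
-1      [-110, 12, -5, -1]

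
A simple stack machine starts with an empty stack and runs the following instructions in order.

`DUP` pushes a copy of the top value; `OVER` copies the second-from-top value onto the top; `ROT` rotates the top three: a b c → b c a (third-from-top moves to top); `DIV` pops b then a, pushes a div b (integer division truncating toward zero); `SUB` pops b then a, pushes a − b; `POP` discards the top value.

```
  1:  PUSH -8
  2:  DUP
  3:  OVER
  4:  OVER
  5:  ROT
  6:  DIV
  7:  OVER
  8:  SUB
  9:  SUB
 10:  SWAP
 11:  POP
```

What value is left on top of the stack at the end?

PUSH -8 -> -8
DUP     -> -8 -8
OVER    -> -8 -8 -8
OVER    -> -8 -8 -8 -8
ROT     -> -8 -8 -8 -8
DIV     -> -8 -8 1
OVER    -> -8 -8 1 -8
SUB     -> -8 -8 9
SUB     -> -8 -17
SWAP    -> -17 -8
POP     -> -17

-17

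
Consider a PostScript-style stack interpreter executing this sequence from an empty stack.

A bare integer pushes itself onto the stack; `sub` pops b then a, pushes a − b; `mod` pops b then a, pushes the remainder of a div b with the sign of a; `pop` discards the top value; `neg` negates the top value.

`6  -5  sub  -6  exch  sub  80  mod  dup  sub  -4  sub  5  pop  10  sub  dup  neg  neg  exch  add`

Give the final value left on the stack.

-12

6    -> 6
-5   -> 6 -5
sub  -> 11
-6   -> 11 -6
exch -> -6 11
sub  -> -17
80   -> -17 80
mod  -> -17
dup  -> -17 -17
sub  -> 0
-4   -> 0 -4
sub  -> 4
5    -> 4 5
pop  -> 4
10   -> 4 10
sub  -> -6
dup  -> -6 -6
neg  -> -6 6
neg  -> -6 -6
exch -> -6 -6
add  -> -12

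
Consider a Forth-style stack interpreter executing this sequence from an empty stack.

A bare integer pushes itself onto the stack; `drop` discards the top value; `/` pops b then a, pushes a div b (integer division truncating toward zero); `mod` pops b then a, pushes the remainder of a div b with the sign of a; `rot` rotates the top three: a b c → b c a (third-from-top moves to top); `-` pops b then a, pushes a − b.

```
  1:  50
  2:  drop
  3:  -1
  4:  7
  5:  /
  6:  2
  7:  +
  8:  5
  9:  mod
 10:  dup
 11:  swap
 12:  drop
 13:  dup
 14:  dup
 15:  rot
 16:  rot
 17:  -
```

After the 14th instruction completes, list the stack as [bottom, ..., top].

[2, 2, 2]

50   → [50]
drop → []
-1   → [-1]
7    → [-1, 7]
/    → [0]
2    → [0, 2]
+    → [2]
5    → [2, 5]
mod  → [2]
dup  → [2, 2]
swap → [2, 2]
drop → [2]
dup  → [2, 2]
dup  → [2, 2, 2]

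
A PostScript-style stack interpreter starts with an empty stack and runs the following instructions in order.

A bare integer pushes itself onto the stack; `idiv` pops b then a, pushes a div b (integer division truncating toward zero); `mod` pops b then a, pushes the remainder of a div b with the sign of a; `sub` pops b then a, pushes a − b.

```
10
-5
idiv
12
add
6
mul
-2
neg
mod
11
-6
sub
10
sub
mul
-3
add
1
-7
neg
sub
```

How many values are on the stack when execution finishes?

10   : 10
-5   : 10 -5
idiv : -2
12   : -2 12
add  : 10
6    : 10 6
mul  : 60
-2   : 60 -2
neg  : 60 2
mod  : 0
11   : 0 11
-6   : 0 11 -6
sub  : 0 17
10   : 0 17 10
sub  : 0 7
mul  : 0
-3   : 0 -3
add  : -3
1    : -3 1
-7   : -3 1 -7
neg  : -3 1 7
sub  : -3 -6

2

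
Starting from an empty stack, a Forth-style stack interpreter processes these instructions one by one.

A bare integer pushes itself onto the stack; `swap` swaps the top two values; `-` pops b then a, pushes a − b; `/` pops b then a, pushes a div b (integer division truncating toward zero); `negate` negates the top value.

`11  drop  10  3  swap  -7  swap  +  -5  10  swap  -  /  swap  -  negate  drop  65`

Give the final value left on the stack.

65

11     : 11
drop   : (empty)
10     : 10
3      : 10 3
swap   : 3 10
-7     : 3 10 -7
swap   : 3 -7 10
+      : 3 3
-5     : 3 3 -5
10     : 3 3 -5 10
swap   : 3 3 10 -5
-      : 3 3 15
/      : 3 0
swap   : 0 3
-      : -3
negate : 3
drop   : (empty)
65     : 65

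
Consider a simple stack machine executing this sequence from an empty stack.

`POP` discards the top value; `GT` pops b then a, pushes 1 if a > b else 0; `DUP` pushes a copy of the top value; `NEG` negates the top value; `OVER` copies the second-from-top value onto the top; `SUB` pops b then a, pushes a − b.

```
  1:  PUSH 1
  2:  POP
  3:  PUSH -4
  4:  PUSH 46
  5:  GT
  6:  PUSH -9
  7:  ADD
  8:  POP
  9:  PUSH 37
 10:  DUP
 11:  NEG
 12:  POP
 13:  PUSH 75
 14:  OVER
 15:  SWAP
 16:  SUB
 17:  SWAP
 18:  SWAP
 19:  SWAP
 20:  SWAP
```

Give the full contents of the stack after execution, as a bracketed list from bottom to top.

[37, -38]

PUSH 1   [1]
POP      []
PUSH -4  [-4]
PUSH 46  [-4, 46]
GT       [0]
PUSH -9  [0, -9]
ADD      [-9]
POP      []
PUSH 37  [37]
DUP      [37, 37]
NEG      [37, -37]
POP      [37]
PUSH 75  [37, 75]
OVER     [37, 75, 37]
SWAP     [37, 37, 75]
SUB      [37, -38]
SWAP     [-38, 37]
SWAP     [37, -38]
SWAP     [-38, 37]
SWAP     [37, -38]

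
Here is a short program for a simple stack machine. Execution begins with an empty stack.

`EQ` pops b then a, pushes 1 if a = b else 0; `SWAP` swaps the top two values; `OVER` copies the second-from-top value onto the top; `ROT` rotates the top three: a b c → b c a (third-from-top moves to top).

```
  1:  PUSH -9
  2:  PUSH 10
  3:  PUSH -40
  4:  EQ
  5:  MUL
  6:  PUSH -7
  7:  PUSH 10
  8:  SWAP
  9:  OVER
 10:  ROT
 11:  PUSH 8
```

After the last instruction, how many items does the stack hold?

PUSH -9  : [-9]
PUSH 10  : [-9, 10]
PUSH -40 : [-9, 10, -40]
EQ       : [-9, 0]
MUL      : [0]
PUSH -7  : [0, -7]
PUSH 10  : [0, -7, 10]
SWAP     : [0, 10, -7]
OVER     : [0, 10, -7, 10]
ROT      : [0, -7, 10, 10]
PUSH 8   : [0, -7, 10, 10, 8]

5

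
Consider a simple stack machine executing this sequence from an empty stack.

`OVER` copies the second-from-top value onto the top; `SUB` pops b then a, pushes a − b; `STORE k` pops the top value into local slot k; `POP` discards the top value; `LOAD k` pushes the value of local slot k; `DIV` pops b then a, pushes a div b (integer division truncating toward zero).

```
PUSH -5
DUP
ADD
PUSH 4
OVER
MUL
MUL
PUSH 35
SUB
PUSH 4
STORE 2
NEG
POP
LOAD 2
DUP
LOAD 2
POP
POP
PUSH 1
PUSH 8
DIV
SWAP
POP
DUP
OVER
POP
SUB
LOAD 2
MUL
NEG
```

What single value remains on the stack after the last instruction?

0

PUSH -5 → [-5]
DUP     → [-5, -5]
ADD     → [-10]
PUSH 4  → [-10, 4]
OVER    → [-10, 4, -10]
MUL     → [-10, -40]
MUL     → [400]
PUSH 35 → [400, 35]
SUB     → [365]
PUSH 4  → [365, 4]
STORE 2 → [365]
NEG     → [-365]
POP     → []
LOAD 2  → [4]
DUP     → [4, 4]
LOAD 2  → [4, 4, 4]
POP     → [4, 4]
POP     → [4]
PUSH 1  → [4, 1]
PUSH 8  → [4, 1, 8]
DIV     → [4, 0]
SWAP    → [0, 4]
POP     → [0]
DUP     → [0, 0]
OVER    → [0, 0, 0]
POP     → [0, 0]
SUB     → [0]
LOAD 2  → [0, 4]
MUL     → [0]
NEG     → [0]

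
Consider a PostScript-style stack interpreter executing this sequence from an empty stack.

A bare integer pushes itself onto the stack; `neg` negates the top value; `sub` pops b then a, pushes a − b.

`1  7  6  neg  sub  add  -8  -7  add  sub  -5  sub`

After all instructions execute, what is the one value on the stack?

1   → 1
7   → 1 7
6   → 1 7 6
neg → 1 7 -6
sub → 1 13
add → 14
-8  → 14 -8
-7  → 14 -8 -7
add → 14 -15
sub → 29
-5  → 29 -5
sub → 34

34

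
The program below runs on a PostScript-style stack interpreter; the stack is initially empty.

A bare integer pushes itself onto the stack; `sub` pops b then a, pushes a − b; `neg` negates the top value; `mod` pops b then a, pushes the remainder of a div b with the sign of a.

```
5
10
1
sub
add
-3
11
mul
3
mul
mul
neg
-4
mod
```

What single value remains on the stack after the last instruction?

5   → [5]
10  → [5, 10]
1   → [5, 10, 1]
sub → [5, 9]
add → [14]
-3  → [14, -3]
11  → [14, -3, 11]
mul → [14, -33]
3   → [14, -33, 3]
mul → [14, -99]
mul → [-1386]
neg → [1386]
-4  → [1386, -4]
mod → [2]

2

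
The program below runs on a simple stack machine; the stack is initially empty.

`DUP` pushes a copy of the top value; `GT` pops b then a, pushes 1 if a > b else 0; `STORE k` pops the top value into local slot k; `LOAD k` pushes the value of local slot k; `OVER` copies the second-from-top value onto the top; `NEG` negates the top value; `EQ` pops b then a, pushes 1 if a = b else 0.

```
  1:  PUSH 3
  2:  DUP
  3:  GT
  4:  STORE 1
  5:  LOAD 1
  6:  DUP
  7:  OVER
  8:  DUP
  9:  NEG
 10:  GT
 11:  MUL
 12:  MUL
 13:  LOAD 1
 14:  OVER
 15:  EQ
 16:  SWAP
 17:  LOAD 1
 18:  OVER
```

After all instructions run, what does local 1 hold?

0

PUSH 3  : [3]
DUP     : [3, 3]
GT      : [0]
STORE 1 : []
LOAD 1  : [0]
DUP     : [0, 0]
OVER    : [0, 0, 0]
DUP     : [0, 0, 0, 0]
NEG     : [0, 0, 0, 0]
GT      : [0, 0, 0]
MUL     : [0, 0]
MUL     : [0]
LOAD 1  : [0, 0]
OVER    : [0, 0, 0]
EQ      : [0, 1]
SWAP    : [1, 0]
LOAD 1  : [1, 0, 0]
OVER    : [1, 0, 0, 0]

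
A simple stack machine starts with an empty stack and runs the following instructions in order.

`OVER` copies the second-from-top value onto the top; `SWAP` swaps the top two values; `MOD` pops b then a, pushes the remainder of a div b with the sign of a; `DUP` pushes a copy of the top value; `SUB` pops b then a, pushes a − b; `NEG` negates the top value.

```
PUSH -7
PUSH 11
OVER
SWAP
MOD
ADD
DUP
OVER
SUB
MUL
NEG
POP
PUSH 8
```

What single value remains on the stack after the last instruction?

PUSH -7 → [-7]
PUSH 11 → [-7, 11]
OVER    → [-7, 11, -7]
SWAP    → [-7, -7, 11]
MOD     → [-7, -7]
ADD     → [-14]
DUP     → [-14, -14]
OVER    → [-14, -14, -14]
SUB     → [-14, 0]
MUL     → [0]
NEG     → [0]
POP     → []
PUSH 8  → [8]

8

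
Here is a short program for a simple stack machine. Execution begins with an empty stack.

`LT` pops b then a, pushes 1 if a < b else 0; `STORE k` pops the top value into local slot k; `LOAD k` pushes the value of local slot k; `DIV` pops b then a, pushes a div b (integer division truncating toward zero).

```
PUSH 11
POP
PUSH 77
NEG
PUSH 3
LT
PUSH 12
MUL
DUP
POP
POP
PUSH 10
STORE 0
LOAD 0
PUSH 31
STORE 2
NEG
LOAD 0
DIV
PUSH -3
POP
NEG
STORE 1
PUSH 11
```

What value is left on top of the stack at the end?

11

PUSH 11 : 11
POP     : (empty)
PUSH 77 : 77
NEG     : -77
PUSH 3  : -77 3
LT      : 1
PUSH 12 : 1 12
MUL     : 12
DUP     : 12 12
POP     : 12
POP     : (empty)
PUSH 10 : 10
STORE 0 : (empty)
LOAD 0  : 10
PUSH 31 : 10 31
STORE 2 : 10
NEG     : -10
LOAD 0  : -10 10
DIV     : -1
PUSH -3 : -1 -3
POP     : -1
NEG     : 1
STORE 1 : (empty)
PUSH 11 : 11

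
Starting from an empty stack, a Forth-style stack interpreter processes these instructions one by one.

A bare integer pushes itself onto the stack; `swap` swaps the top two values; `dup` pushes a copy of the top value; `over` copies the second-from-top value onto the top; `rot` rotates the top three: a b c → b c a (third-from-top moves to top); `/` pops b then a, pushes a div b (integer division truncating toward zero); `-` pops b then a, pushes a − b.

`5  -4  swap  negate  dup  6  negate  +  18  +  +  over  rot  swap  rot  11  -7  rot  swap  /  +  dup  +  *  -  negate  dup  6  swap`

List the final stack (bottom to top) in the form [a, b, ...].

[-84, 6, -84]

5      → [5]
-4     → [5, -4]
swap   → [-4, 5]
negate → [-4, -5]
dup    → [-4, -5, -5]
6      → [-4, -5, -5, 6]
negate → [-4, -5, -5, -6]
+      → [-4, -5, -11]
18     → [-4, -5, -11, 18]
+      → [-4, -5, 7]
+      → [-4, 2]
over   → [-4, 2, -4]
rot    → [2, -4, -4]
swap   → [2, -4, -4]
rot    → [-4, -4, 2]
11     → [-4, -4, 2, 11]
-7     → [-4, -4, 2, 11, -7]
rot    → [-4, -4, 11, -7, 2]
swap   → [-4, -4, 11, 2, -7]
/      → [-4, -4, 11, 0]
+      → [-4, -4, 11]
dup    → [-4, -4, 11, 11]
+      → [-4, -4, 22]
*      → [-4, -88]
-      → [84]
negate → [-84]
dup    → [-84, -84]
6      → [-84, -84, 6]
swap   → [-84, 6, -84]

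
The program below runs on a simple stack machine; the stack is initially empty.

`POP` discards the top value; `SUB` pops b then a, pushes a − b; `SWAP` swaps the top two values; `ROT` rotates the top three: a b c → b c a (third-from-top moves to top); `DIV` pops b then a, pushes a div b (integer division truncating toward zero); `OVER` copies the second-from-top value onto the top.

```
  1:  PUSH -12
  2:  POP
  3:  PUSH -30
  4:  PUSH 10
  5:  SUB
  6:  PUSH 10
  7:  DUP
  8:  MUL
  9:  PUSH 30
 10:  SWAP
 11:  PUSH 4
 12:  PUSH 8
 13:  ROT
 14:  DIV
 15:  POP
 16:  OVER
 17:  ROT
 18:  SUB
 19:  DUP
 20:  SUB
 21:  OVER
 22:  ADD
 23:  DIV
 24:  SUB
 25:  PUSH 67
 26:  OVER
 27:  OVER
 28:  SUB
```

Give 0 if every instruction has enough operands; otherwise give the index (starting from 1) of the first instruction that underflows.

PUSH -12 -> [-12]
POP      -> []
PUSH -30 -> [-30]
PUSH 10  -> [-30, 10]
SUB      -> [-40]
PUSH 10  -> [-40, 10]
DUP      -> [-40, 10, 10]
MUL      -> [-40, 100]
PUSH 30  -> [-40, 100, 30]
SWAP     -> [-40, 30, 100]
PUSH 4   -> [-40, 30, 100, 4]
PUSH 8   -> [-40, 30, 100, 4, 8]
ROT      -> [-40, 30, 4, 8, 100]
DIV      -> [-40, 30, 4, 0]
POP      -> [-40, 30, 4]
OVER     -> [-40, 30, 4, 30]
ROT      -> [-40, 4, 30, 30]
SUB      -> [-40, 4, 0]
DUP      -> [-40, 4, 0, 0]
SUB      -> [-40, 4, 0]
OVER     -> [-40, 4, 0, 4]
ADD      -> [-40, 4, 4]
DIV      -> [-40, 1]
SUB      -> [-41]
PUSH 67  -> [-41, 67]
OVER     -> [-41, 67, -41]
OVER     -> [-41, 67, -41, 67]
SUB      -> [-41, 67, -108]

0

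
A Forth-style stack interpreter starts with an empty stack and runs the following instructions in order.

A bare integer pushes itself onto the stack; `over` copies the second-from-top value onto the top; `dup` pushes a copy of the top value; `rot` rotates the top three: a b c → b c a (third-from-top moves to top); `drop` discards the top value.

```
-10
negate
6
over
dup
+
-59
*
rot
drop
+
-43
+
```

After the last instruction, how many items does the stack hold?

1

-10     -10
negate  10
6       10 6
over    10 6 10
dup     10 6 10 10
+       10 6 20
-59     10 6 20 -59
*       10 6 -1180
rot     6 -1180 10
drop    6 -1180
+       -1174
-43     -1174 -43
+       -1217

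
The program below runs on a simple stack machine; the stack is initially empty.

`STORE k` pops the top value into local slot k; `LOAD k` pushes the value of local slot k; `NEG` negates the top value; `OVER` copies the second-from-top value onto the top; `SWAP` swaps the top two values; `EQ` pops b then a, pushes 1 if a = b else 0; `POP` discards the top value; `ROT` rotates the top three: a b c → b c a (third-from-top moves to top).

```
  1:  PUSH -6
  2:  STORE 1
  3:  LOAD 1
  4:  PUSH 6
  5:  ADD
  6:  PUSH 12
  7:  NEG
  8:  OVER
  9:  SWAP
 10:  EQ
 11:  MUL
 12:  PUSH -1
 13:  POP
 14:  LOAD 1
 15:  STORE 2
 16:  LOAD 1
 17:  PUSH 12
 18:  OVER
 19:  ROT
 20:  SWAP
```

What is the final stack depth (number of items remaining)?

PUSH -6 → [-6]
STORE 1 → []
LOAD 1  → [-6]
PUSH 6  → [-6, 6]
ADD     → [0]
PUSH 12 → [0, 12]
NEG     → [0, -12]
OVER    → [0, -12, 0]
SWAP    → [0, 0, -12]
EQ      → [0, 0]
MUL     → [0]
PUSH -1 → [0, -1]
POP     → [0]
LOAD 1  → [0, -6]
STORE 2 → [0]
LOAD 1  → [0, -6]
PUSH 12 → [0, -6, 12]
OVER    → [0, -6, 12, -6]
ROT     → [0, 12, -6, -6]
SWAP    → [0, 12, -6, -6]

4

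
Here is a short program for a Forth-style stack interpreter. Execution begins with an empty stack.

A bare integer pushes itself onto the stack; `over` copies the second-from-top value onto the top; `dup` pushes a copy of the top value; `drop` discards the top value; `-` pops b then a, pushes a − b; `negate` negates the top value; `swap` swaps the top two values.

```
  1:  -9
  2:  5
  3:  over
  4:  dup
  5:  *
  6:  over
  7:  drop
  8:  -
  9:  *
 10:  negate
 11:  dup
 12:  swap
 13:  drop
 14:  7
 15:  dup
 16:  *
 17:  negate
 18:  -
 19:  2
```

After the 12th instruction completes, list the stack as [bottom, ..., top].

[-684, -684]

-9      -9
5       -9 5
over    -9 5 -9
dup     -9 5 -9 -9
*       -9 5 81
over    -9 5 81 5
drop    -9 5 81
-       -9 -76
*       684
negate  -684
dup     -684 -684
swap    -684 -684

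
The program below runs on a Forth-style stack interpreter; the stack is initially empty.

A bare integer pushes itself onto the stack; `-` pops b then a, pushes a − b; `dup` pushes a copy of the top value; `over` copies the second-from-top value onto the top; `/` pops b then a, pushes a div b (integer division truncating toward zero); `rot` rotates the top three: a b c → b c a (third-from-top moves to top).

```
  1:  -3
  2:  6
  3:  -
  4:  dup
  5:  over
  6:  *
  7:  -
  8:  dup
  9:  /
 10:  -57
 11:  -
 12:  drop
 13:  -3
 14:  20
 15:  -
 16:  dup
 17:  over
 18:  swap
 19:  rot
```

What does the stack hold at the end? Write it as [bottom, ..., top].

-3   -> -3
6    -> -3 6
-    -> -9
dup  -> -9 -9
over -> -9 -9 -9
*    -> -9 81
-    -> -90
dup  -> -90 -90
/    -> 1
-57  -> 1 -57
-    -> 58
drop -> (empty)
-3   -> -3
20   -> -3 20
-    -> -23
dup  -> -23 -23
over -> -23 -23 -23
swap -> -23 -23 -23
rot  -> -23 -23 -23

[-23, -23, -23]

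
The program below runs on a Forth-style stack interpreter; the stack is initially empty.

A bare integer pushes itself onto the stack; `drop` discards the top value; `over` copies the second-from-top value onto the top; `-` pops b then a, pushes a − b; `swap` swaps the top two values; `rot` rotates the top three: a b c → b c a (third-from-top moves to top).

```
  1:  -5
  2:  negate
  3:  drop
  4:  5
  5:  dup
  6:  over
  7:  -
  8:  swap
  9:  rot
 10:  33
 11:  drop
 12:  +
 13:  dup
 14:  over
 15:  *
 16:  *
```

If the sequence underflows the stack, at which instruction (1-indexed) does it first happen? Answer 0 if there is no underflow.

9

-5     -> -5
negate -> 5
drop   -> (empty)
5      -> 5
dup    -> 5 5
over   -> 5 5 5
-      -> 5 0
swap   -> 0 5
rot  — needs 3 operands, stack has 2 → underflow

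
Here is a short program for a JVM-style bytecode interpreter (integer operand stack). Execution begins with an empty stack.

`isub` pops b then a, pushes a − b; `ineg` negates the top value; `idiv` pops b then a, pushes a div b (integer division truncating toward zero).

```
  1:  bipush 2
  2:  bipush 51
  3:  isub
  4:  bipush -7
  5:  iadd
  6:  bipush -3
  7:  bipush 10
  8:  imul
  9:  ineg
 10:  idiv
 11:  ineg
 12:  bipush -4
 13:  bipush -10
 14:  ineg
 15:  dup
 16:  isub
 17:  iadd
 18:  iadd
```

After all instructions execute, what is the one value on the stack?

-3

bipush 2   : 2
bipush 51  : 2 51
isub       : -49
bipush -7  : -49 -7
iadd       : -56
bipush -3  : -56 -3
bipush 10  : -56 -3 10
imul       : -56 -30
ineg       : -56 30
idiv       : -1
ineg       : 1
bipush -4  : 1 -4
bipush -10 : 1 -4 -10
ineg       : 1 -4 10
dup        : 1 -4 10 10
isub       : 1 -4 0
iadd       : 1 -4
iadd       : -3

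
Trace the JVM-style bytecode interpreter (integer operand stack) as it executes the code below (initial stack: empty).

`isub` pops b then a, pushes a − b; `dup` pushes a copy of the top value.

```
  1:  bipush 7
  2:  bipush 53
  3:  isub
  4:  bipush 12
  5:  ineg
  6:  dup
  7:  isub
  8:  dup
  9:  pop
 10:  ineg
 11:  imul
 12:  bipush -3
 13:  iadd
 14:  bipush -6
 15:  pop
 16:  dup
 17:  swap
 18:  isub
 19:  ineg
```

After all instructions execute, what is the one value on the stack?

bipush 7  : [7]
bipush 53 : [7, 53]
isub      : [-46]
bipush 12 : [-46, 12]
ineg      : [-46, -12]
dup       : [-46, -12, -12]
isub      : [-46, 0]
dup       : [-46, 0, 0]
pop       : [-46, 0]
ineg      : [-46, 0]
imul      : [0]
bipush -3 : [0, -3]
iadd      : [-3]
bipush -6 : [-3, -6]
pop       : [-3]
dup       : [-3, -3]
swap      : [-3, -3]
isub      : [0]
ineg      : [0]

0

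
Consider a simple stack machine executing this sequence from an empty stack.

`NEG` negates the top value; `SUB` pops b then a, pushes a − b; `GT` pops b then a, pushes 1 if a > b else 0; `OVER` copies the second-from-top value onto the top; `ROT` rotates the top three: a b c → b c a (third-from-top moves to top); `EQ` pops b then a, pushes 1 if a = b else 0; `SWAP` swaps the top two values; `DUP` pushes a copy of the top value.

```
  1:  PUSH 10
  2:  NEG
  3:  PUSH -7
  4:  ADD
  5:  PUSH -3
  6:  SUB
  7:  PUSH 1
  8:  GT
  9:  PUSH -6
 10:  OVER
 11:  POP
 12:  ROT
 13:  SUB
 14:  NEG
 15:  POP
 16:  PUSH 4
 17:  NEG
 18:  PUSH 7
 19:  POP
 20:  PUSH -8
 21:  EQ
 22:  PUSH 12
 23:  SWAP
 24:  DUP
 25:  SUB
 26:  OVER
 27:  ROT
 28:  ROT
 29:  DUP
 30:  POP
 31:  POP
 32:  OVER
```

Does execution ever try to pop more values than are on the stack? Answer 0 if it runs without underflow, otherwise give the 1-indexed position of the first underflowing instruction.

12

PUSH 10  10
NEG      -10
PUSH -7  -10 -7
ADD      -17
PUSH -3  -17 -3
SUB      -14
PUSH 1   -14 1
GT       0
PUSH -6  0 -6
OVER     0 -6 0
POP      0 -6
ROT  — needs 3 operands, stack has 2 → underflow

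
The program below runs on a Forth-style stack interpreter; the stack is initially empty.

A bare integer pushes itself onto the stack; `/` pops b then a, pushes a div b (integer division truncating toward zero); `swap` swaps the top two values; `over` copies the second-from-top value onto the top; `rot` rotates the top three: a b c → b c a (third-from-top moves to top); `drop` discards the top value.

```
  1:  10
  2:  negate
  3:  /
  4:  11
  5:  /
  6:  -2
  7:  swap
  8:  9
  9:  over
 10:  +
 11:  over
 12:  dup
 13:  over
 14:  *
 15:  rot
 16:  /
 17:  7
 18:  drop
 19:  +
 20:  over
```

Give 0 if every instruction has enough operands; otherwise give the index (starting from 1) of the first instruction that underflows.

10     : [10]
negate : [-10]
/  — needs 2 operands, stack has 1 → underflow

3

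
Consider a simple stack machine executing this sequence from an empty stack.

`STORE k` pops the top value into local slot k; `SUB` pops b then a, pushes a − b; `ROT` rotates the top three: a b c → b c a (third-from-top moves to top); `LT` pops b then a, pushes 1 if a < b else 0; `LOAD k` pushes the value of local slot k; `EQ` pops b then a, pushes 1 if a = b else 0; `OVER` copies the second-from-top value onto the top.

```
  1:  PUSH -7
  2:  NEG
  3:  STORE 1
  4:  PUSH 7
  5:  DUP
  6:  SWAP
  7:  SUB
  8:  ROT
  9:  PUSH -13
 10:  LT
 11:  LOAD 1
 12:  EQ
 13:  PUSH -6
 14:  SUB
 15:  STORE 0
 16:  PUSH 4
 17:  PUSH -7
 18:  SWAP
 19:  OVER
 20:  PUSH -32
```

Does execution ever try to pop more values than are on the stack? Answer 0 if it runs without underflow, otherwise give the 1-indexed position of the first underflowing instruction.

PUSH -7  [-7]
NEG      [7]
STORE 1  []
PUSH 7   [7]
DUP      [7, 7]
SWAP     [7, 7]
SUB      [0]
ROT  — needs 3 operands, stack has 1 → underflow

8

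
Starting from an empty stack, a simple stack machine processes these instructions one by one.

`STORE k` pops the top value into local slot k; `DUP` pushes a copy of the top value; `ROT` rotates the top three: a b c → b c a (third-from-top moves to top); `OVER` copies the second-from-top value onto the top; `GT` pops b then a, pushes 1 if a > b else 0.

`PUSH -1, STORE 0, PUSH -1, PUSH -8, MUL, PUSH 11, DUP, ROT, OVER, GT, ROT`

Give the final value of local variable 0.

-1

PUSH -1 : -1
STORE 0 : (empty)
PUSH -1 : -1
PUSH -8 : -1 -8
MUL     : 8
PUSH 11 : 8 11
DUP     : 8 11 11
ROT     : 11 11 8
OVER    : 11 11 8 11
GT      : 11 11 0
ROT     : 11 0 11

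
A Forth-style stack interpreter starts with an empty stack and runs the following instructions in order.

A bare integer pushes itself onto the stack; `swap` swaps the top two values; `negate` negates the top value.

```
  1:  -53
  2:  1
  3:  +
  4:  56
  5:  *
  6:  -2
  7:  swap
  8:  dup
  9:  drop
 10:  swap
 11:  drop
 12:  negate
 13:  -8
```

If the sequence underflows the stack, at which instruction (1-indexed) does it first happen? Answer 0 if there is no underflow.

0

-53     -53
1       -53 1
+       -52
56      -52 56
*       -2912
-2      -2912 -2
swap    -2 -2912
dup     -2 -2912 -2912
drop    -2 -2912
swap    -2912 -2
drop    -2912
negate  2912
-8      2912 -8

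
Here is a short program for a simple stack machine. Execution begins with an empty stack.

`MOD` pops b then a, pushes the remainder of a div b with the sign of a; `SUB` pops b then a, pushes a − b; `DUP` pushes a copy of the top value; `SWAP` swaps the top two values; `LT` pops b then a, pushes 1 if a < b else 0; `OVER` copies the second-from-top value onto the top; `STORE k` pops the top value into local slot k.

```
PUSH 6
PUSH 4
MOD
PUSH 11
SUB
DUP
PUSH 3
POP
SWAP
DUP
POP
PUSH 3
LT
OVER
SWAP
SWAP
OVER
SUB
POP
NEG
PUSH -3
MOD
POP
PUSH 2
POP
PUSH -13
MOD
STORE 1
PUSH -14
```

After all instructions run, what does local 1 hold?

PUSH 6   → 6
PUSH 4   → 6 4
MOD      → 2
PUSH 11  → 2 11
SUB      → -9
DUP      → -9 -9
PUSH 3   → -9 -9 3
POP      → -9 -9
SWAP     → -9 -9
DUP      → -9 -9 -9
POP      → -9 -9
PUSH 3   → -9 -9 3
LT       → -9 1
OVER     → -9 1 -9
SWAP     → -9 -9 1
SWAP     → -9 1 -9
OVER     → -9 1 -9 1
SUB      → -9 1 -10
POP      → -9 1
NEG      → -9 -1
PUSH -3  → -9 -1 -3
MOD      → -9 -1
POP      → -9
PUSH 2   → -9 2
POP      → -9
PUSH -13 → -9 -13
MOD      → -9
STORE 1  → (empty)
PUSH -14 → -14

-9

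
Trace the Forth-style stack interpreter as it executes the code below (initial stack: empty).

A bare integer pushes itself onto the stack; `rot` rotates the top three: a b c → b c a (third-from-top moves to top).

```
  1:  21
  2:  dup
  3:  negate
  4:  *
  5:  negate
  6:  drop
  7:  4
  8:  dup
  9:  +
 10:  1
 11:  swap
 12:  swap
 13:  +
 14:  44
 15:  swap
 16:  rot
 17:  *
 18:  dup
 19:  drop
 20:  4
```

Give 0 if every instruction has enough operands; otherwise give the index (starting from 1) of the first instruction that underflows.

16

21     -> 21
dup    -> 21 21
negate -> 21 -21
*      -> -441
negate -> 441
drop   -> (empty)
4      -> 4
dup    -> 4 4
+      -> 8
1      -> 8 1
swap   -> 1 8
swap   -> 8 1
+      -> 9
44     -> 9 44
swap   -> 44 9
rot  — needs 3 operands, stack has 2 → underflow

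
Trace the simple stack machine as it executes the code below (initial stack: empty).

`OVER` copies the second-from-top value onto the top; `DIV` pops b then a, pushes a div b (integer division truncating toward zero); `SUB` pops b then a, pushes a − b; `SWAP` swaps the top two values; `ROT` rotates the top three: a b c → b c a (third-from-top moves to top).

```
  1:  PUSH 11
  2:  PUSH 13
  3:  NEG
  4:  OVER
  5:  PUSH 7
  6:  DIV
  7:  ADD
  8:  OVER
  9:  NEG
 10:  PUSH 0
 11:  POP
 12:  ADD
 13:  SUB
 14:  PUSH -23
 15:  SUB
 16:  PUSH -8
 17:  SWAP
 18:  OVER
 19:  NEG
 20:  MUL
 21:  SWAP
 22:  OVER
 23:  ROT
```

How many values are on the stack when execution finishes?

3

PUSH 11  -> [11]
PUSH 13  -> [11, 13]
NEG      -> [11, -13]
OVER     -> [11, -13, 11]
PUSH 7   -> [11, -13, 11, 7]
DIV      -> [11, -13, 1]
ADD      -> [11, -12]
OVER     -> [11, -12, 11]
NEG      -> [11, -12, -11]
PUSH 0   -> [11, -12, -11, 0]
POP      -> [11, -12, -11]
ADD      -> [11, -23]
SUB      -> [34]
PUSH -23 -> [34, -23]
SUB      -> [57]
PUSH -8  -> [57, -8]
SWAP     -> [-8, 57]
OVER     -> [-8, 57, -8]
NEG      -> [-8, 57, 8]
MUL      -> [-8, 456]
SWAP     -> [456, -8]
OVER     -> [456, -8, 456]
ROT      -> [-8, 456, 456]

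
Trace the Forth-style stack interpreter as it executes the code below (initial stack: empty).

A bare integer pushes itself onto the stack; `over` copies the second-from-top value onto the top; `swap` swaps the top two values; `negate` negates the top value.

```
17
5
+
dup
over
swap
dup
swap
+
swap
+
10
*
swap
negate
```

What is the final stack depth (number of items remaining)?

17     -> 17
5      -> 17 5
+      -> 22
dup    -> 22 22
over   -> 22 22 22
swap   -> 22 22 22
dup    -> 22 22 22 22
swap   -> 22 22 22 22
+      -> 22 22 44
swap   -> 22 44 22
+      -> 22 66
10     -> 22 66 10
*      -> 22 660
swap   -> 660 22
negate -> 660 -22

2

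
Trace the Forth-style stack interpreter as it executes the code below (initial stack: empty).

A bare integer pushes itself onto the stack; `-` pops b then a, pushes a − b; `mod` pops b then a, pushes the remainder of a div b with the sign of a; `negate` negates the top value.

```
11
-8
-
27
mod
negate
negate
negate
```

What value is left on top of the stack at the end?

11     → [11]
-8     → [11, -8]
-      → [19]
27     → [19, 27]
mod    → [19]
negate → [-19]
negate → [19]
negate → [-19]

-19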